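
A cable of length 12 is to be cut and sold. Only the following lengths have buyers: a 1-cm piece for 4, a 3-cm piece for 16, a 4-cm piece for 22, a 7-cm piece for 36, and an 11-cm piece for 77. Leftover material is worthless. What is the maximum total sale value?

81

Build f[k] bottom-up: f[k] = max over allowed piece i of (p[i] + f[k−i]).
f[1] = 4
f[2] = 8  (first piece 1, then f[1]=4)
f[3] = max(4+8, 16+0) = 16
f[4] = max(4+16, 16+4, 22+0) = 22
f[5] = max(4+22, 16+8, 22+4) = 26
f[6] = max(4+26, 16+16, 22+8) = 32
f[7] = max(4+32, 16+22, 22+16, 36+0) = 38
f[8] = max(4+38, 16+26, 22+22, 36+4) = 44
f[9] = max(4+44, 16+32, 22+26, 36+8) = 48
f[10] = max(4+48, 16+38, 22+32, 36+16) = 54
f[11] = max(4+54, 16+44, 22+38, 36+22, 77+0) = 77
f[12] = max(4+77, 16+48, 22+44, 36+26, 77+4) = 81
One optimal cutting: 11 + 1 → 81.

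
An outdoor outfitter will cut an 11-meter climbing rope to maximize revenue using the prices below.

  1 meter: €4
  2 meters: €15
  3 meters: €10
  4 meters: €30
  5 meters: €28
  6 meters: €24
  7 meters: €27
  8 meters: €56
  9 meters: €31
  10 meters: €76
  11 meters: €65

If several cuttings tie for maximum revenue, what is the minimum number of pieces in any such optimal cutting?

2

Consider every possible first cut. r[k] is the best of p[i]+r[k−i] over all sellable i≤k.
r[1] = 4
r[2] = max(4+4, 15+0) = 15
r[3] = max(4+15, 15+4, 10+0) = 19
r[4] = max(4+19, 15+15, 10+4, 30+0) = 30
r[5] = max(4+30, 15+19, 10+15, 30+4, 28+0) = 34
r[6] = max(4+34, 15+30, 10+19, 30+15, 28+4, 24+0) = 45
r[7] = max(4+45, 15+34, 10+30, …, 24+4, 27+0) = 49
r[8] = max(4+49, 15+45, 10+34, …, 27+4, 56+0) = 60
r[9] = max(4+60, 15+49, 10+45, …, 56+4, 31+0) = 64
r[10] = max(4+64, 15+60, 10+49, …, 31+4, 76+0) = 76
r[11] = max(4+76, 15+64, 10+60, …, 76+4, 65+0) = 80
Maximum revenue is €80.
Now minimize piece count subject to staying optimal: for each k, pieces[k] = 1 + min over i with p[i]+r[k−i]=r[k] of pieces[k−i].
pieces[8] = 2
pieces[9] = 3
pieces[10] = 1
pieces[11] = 2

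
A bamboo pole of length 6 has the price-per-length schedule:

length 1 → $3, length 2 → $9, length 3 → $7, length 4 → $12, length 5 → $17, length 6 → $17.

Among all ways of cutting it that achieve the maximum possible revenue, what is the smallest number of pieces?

Build r[k] bottom-up: r[k] = max over allowed piece i of (p[i] + r[k−i]).
r[1] = 3
r[2] = max(3+3, 9+0) = 9
r[3] = max(3+9, 9+3, 7+0) = 12
r[4] = max(3+12, 9+9, 7+3, 12+0) = 18
r[5] = max(3+18, 9+12, 7+9, 12+3, 17+0) = 21
r[6] = max(3+21, 9+18, 7+12, 12+9, 17+3, 17+0) = 27
Maximum revenue is $27.
Now minimize piece count subject to staying optimal: for each k, pieces[k] = 1 + min over i with p[i]+r[k−i]=r[k] of pieces[k−i].
pieces[3] = 2
pieces[4] = 2
pieces[5] = 3
pieces[6] = 3

3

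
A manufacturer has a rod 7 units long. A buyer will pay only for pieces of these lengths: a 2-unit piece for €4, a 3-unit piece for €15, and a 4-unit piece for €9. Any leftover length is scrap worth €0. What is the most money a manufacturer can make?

Consider every possible first cut. f[k] is the best of p[i]+f[k−i] over all sellable i≤k.
f[1] = 0
f[2] = 4
f[3] = max(4+0, 15+0) = 15
f[4] = max(4+4, 15+0, 9+0) = 15
f[5] = max(4+15, 15+4, 9+0) = 19
f[6] = max(4+15, 15+15, 9+4) = 30
f[7] = max(4+19, 15+15, 9+15) = 30
One optimal cutting: pieces 3 + 3 with 1 unit of scrap → €30.

30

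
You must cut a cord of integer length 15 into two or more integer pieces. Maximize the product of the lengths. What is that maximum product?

Fill m[k] for k=2..15: at each k try every first piece i and multiply by the better of (k−i) uncut or m[k−i].
Small cases: m[2]=1, m[3]=2, m[4]=4, m[5]=6, m[6]=9, m[7]=12, m[8]=18.
m[9] = max(1·18, 2·12, 3·9, …, 7·2, 8·1) = 27
m[10] = max(1·27, 2·18, 3·12, …, 8·2, 9·1) = 36
m[11] = max(1·36, 2·27, 3·18, …, 9·2, 10·1) = 54
m[12] = max(1·54, 2·36, 3·27, …, 10·2, 11·1) = 81
m[13] = max(1·81, 2·54, 3·36, …, 11·2, 12·1) = 108
m[14] = max(1·108, 2·81, 3·54, …, 12·2, 13·1) = 162
m[15] = max(1·162, 2·108, 3·81, …, 13·2, 14·1) = 243
One optimal split: 3 + 3 + 3 + 3 + 3; product 3·3·3·3·3 = 243.

243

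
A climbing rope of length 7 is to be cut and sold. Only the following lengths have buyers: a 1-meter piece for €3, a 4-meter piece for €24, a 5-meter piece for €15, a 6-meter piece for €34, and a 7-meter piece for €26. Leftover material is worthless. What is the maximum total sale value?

Build f[k] bottom-up: f[k] = max over allowed piece i of (p[i] + f[k−i]).
f[1] = 3
f[2] = 6  (first piece 1, then f[1]=3)
f[3] = 9  (first piece 1, then f[2]=6)
f[4] = 24
f[5] = 27  (first piece 1, then f[4]=24)
f[6] = 34
f[7] = 37  (first piece 1, then f[6]=34)
One optimal cutting: 6 + 1 → €37.

37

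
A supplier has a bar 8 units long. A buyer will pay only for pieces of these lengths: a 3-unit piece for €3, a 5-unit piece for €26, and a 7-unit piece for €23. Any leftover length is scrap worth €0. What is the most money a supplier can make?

29

Consider every possible first cut. f[k] is the best of p[i]+f[k−i] over all sellable i≤k.
f[1] = 0
f[2] = 0
f[3] = 3
f[4] = 3
f[5] = 26
f[6] = 26
f[7] = 26
f[8] = 29  (first piece 3, then f[5]=26)
One optimal cutting: 5 + 3 → €29.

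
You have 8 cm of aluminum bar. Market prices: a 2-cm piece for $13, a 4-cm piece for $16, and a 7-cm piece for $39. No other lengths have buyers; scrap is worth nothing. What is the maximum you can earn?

Let best[k] be the best obtainable value from length k. For each k, try every first piece i and keep the best of price[i] + best[k−i].
best[1] = 0
best[2] = 13
best[3] = 13
best[4] = 26  (first piece 2, then best[2]=13)
best[5] = 26
best[6] = 39  (first piece 2, then best[4]=26)
best[7] = 39
best[8] = 52  (first piece 2, then best[6]=39)
One optimal cutting: 2 + 2 + 2 + 2 → $52.

52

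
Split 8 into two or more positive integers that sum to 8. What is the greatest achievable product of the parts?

18

Define m[k] = max over 1≤i<k of i · max(k−i, m[k−i]); the inner max lets the remainder stay uncut if that's better.
m[2] = 1×max(1,0) = 1×1 = 1
m[3] = 1×max(2,1) = 1×2 = 2
m[4] = 2×max(2,1) = 2×2 = 4
m[5] = 2×max(3,2) = 2×3 = 6
m[6] = 3×max(3,2) = 3×3 = 9
m[7] = 2×max(5,6) = 2×6 = 12
m[8] = 2×max(6,9) = 2×9 = 18
One optimal split: 3 + 3 + 2; product 3×3×2 = 18.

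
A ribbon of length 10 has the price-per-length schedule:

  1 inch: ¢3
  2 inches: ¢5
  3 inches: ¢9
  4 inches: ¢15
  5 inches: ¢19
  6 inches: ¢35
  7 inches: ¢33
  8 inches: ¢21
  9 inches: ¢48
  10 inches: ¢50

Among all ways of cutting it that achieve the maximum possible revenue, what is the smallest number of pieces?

Consider every possible first cut. r[k] is the best of p[i]+r[k−i] over all sellable i≤k.
r[1] = 3
r[2] = 6  (first piece 1, then r[1]=3)
r[3] = 9  (first piece 1, then r[2]=6)
r[4] = 15
r[5] = 19
r[6] = 35
r[7] = 38  (first piece 1, then r[6]=35)
r[8] = 41  (first piece 1, then r[7]=38)
r[9] = 48
r[10] = 51  (first piece 1, then r[9]=48)
Maximum revenue is ¢51.
Now minimize piece count subject to staying optimal: for each k, pieces[k] = 1 + min over i with p[i]+r[k−i]=r[k] of pieces[k−i].
pieces[7] = 2
pieces[8] = 3
pieces[9] = 1
pieces[10] = 2

2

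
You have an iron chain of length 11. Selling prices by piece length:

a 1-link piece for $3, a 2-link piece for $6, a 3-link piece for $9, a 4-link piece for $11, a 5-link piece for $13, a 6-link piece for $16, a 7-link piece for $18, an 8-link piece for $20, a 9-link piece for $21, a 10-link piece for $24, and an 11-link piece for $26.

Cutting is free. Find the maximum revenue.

33

Build best[k] bottom-up: best[k] = max over allowed piece i of (p[i] + best[k−i]).
best[1] = 3
best[2] = 6  (first piece 1, then best[1]=3)
best[3] = 9  (first piece 1, then best[2]=6)
best[4] = 12  (first piece 1, then best[3]=9)
best[5] = 15  (first piece 1, then best[4]=12)
best[6] = 18  (first piece 1, then best[5]=15)
best[7] = 21  (first piece 1, then best[6]=18)
best[8] = 24  (first piece 1, then best[7]=21)
best[9] = 27  (first piece 1, then best[8]=24)
best[10] = 30  (first piece 1, then best[9]=27)
best[11] = 33  (first piece 1, then best[10]=30)
One optimal cutting: 1 + 1 + 1 + 1 + 1 + 1 + 1 + 1 + 1 + 1 + 1 → $3 + $3 + $3 + $3 + $3 + $3 + $3 + $3 + $3 + $3 + $3 = $33.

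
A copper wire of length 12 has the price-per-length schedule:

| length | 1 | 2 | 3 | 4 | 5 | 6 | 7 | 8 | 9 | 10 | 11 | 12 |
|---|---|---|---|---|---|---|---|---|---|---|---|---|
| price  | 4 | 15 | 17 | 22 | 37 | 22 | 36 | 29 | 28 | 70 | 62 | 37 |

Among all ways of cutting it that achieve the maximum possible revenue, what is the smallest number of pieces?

6

Consider every possible first cut. r[k] is the best of p[i]+r[k−i] over all sellable i≤k.
r[1] = 4
r[2] = max(4+4, 15+0) = 15
r[3] = max(4+15, 15+4, 17+0) = 19
r[4] = max(4+19, 15+15, 17+4, 22+0) = 30
r[5] = max(4+30, 15+19, 17+15, 22+4, 37+0) = 37
r[6] = max(4+37, 15+30, 17+19, 22+15, 37+4, 22+0) = 45
r[7] = max(4+45, 15+37, 17+30, …, 22+4, 36+0) = 52
r[8] = max(4+52, 15+45, 17+37, …, 36+4, 29+0) = 60
r[9] = max(4+60, 15+52, 17+45, …, 29+4, 28+0) = 67
r[10] = max(4+67, 15+60, 17+52, …, 28+4, 70+0) = 75
r[11] = max(4+75, 15+67, 17+60, …, 70+4, 62+0) = 82
r[12] = max(4+82, 15+75, 17+67, …, 62+4, 37+0) = 90
Maximum revenue is €90.
Now minimize piece count subject to staying optimal: for each k, pieces[k] = 1 + min over i with p[i]+r[k−i]=r[k] of pieces[k−i].
pieces[9] = 3
pieces[10] = 5
pieces[11] = 4
pieces[12] = 6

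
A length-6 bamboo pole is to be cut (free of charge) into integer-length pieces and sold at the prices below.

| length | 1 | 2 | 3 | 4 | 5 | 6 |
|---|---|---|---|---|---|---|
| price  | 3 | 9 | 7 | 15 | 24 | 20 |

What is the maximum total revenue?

27

Build r[k] bottom-up: r[k] = max over allowed piece i of (p[i] + r[k−i]).
r[1] = 3
r[2] = max(3+3, 9+0) = 9
r[3] = max(3+9, 9+3, 7+0) = 12
r[4] = max(3+12, 9+9, 7+3, 15+0) = 18
r[5] = max(3+18, 9+12, 7+9, 15+3, 24+0) = 24
r[6] = max(3+24, 9+18, 7+12, 15+9, 24+3, 20+0) = 27
One optimal cutting: 5 + 1 → $24 + $3 = $27.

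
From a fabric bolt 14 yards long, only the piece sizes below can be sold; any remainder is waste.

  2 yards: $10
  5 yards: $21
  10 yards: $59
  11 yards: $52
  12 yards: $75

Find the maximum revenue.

Consider every possible first cut. r[k] is the best of p[i]+r[k−i] over all sellable i≤k.
r[1] = 0
r[2] = 10
r[3] = 10
r[4] = 20  (first piece 2, then r[2]=10)
r[5] = max(10+10, 21+0) = 21
r[6] = max(10+20, 21+0) = 30
r[7] = max(10+21, 21+10) = 31
r[8] = max(10+30, 21+10) = 40
r[9] = max(10+31, 21+20) = 41
r[10] = max(10+40, 21+21, 59+0) = 59
r[11] = max(10+41, 21+30, 59+0, 52+0) = 59
r[12] = max(10+59, 21+31, 59+10, 52+0, 75+0) = 75
r[13] = max(10+59, 21+40, 59+10, 52+10, 75+0) = 75
r[14] = max(10+75, 21+41, 59+20, 52+10, 75+10) = 85
One optimal cutting: 12 + 2 → $85.

85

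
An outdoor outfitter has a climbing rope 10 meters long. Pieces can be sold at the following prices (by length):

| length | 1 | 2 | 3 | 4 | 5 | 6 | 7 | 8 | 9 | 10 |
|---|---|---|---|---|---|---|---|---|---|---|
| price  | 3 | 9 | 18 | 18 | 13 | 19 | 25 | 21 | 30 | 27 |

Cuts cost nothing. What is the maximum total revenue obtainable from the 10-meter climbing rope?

Consider every possible first cut. R[k] is the best of p[i]+R[k−i] over all sellable i≤k.
R[1] = 3
R[2] = 9
R[3] = 18
R[4] = 21  (first piece 1, then R[3]=18)
R[5] = 27  (first piece 2, then R[3]=18)
R[6] = 36  (first piece 3, then R[3]=18)
R[7] = 39  (first piece 1, then R[6]=36)
R[8] = 45  (first piece 2, then R[6]=36)
R[9] = 54  (first piece 3, then R[6]=36)
R[10] = 57  (first piece 1, then R[9]=54)
One optimal cutting: 3 + 3 + 3 + 1 → €18 + €18 + €18 + €3 = €57.

57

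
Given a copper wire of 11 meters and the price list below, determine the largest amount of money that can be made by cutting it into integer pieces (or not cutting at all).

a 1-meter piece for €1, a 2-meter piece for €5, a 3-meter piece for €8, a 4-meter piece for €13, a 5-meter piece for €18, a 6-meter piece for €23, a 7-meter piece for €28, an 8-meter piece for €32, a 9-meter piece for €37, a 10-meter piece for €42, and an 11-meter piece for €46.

46

Let v[k] be the best obtainable value from length k. For each k, try every first piece i and keep the best of price[i] + v[k−i].
v[1] = 1
v[2] = max(1+1, 5+0) = 5
v[3] = max(1+5, 5+1, 8+0) = 8
v[4] = max(1+8, 5+5, 8+1, 13+0) = 13
v[5] = max(1+13, 5+8, 8+5, 13+1, 18+0) = 18
v[6] = max(1+18, 5+13, 8+8, 13+5, 18+1, 23+0) = 23
v[7] = max(1+23, 5+18, 8+13, …, 23+1, 28+0) = 28
v[8] = max(1+28, 5+23, 8+18, …, 28+1, 32+0) = 32
v[9] = max(1+32, 5+28, 8+23, …, 32+1, 37+0) = 37
v[10] = max(1+37, 5+32, 8+28, …, 37+1, 42+0) = 42
v[11] = max(1+42, 5+37, 8+32, …, 42+1, 46+0) = 46
Best is to sell the whole 11-meter piece uncut for €46.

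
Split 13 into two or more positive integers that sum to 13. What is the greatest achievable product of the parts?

Fill g[k] for k=2..13: at each k try every first piece i and multiply by the better of (k−i) uncut or g[k−i].
g[2] = 1·max(1,0) = 1·1 = 1
g[3] = 1·max(2,1) = 1·2 = 2
g[4] = 2·max(2,1) = 2·2 = 4
g[5] = 2·max(3,2) = 2·3 = 6
g[6] = 3·max(3,2) = 3·3 = 9
g[7] = 2·max(5,6) = 2·6 = 12
g[8] = 2·max(6,9) = 2·9 = 18
g[9] = 3·max(6,9) = 3·9 = 27
g[10] = 2·max(8,18) = 2·18 = 36
g[11] = 2·max(9,27) = 2·27 = 54
g[12] = 3·max(9,27) = 3·27 = 81
g[13] = 2·max(11,54) = 2·54 = 108
One optimal split: 3 + 3 + 3 + 2 + 2; product 3·3·3·2·2 = 108.

108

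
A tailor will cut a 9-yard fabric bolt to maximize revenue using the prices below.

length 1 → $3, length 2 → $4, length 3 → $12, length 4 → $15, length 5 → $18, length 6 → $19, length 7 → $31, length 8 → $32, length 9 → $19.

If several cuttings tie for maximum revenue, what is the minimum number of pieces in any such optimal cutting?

Let r[k] be the best obtainable value from length k. For each k, try every first piece i and keep the best of price[i] + r[k−i].
r[1] = 3
r[2] = max(3+3, 4+0) = 6
r[3] = max(3+6, 4+3, 12+0) = 12
r[4] = max(3+12, 4+6, 12+3, 15+0) = 15
r[5] = max(3+15, 4+12, 12+6, 15+3, 18+0) = 18
r[6] = max(3+18, 4+15, 12+12, 15+6, 18+3, 19+0) = 24
r[7] = max(3+24, 4+18, 12+15, …, 19+3, 31+0) = 31
r[8] = max(3+31, 4+24, 12+18, …, 31+3, 32+0) = 34
r[9] = max(3+34, 4+31, 12+24, …, 32+3, 19+0) = 37
Maximum revenue is $37.
Now minimize piece count subject to staying optimal: for each k, pieces[k] = 1 + min over i with p[i]+r[k−i]=r[k] of pieces[k−i].
pieces[6] = 2
pieces[7] = 1
pieces[8] = 2
pieces[9] = 3

3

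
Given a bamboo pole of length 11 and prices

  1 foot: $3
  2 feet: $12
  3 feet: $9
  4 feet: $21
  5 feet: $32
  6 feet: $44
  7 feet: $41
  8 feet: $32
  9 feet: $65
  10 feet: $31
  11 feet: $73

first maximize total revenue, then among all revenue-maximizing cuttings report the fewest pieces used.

2

Let r[k] be the best obtainable value from length k. For each k, try every first piece i and keep the best of price[i] + r[k−i].
r[1] = 3
r[2] = 12
r[3] = 15  (first piece 1, then r[2]=12)
r[4] = 24  (first piece 2, then r[2]=12)
r[5] = 32
r[6] = 44
r[7] = 47  (first piece 1, then r[6]=44)
r[8] = 56  (first piece 2, then r[6]=44)
r[9] = 65
r[10] = 68  (first piece 1, then r[9]=65)
r[11] = 77  (first piece 2, then r[9]=65)
Maximum revenue is $77.
Now minimize piece count subject to staying optimal: for each k, pieces[k] = 1 + min over i with p[i]+r[k−i]=r[k] of pieces[k−i].
pieces[8] = 2
pieces[9] = 1
pieces[10] = 2
pieces[11] = 2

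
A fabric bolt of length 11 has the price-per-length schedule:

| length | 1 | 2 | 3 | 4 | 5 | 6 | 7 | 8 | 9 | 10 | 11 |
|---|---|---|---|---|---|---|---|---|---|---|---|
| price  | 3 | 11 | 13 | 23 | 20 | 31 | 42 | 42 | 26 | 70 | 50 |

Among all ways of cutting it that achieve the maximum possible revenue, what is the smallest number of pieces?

Let r[k] be the best obtainable value from length k. For each k, try every first piece i and keep the best of price[i] + r[k−i].
r[1] = 3
r[2] = max(3+3, 11+0) = 11
r[3] = max(3+11, 11+3, 13+0) = 14
r[4] = max(3+14, 11+11, 13+3, 23+0) = 23
r[5] = max(3+23, 11+14, 13+11, 23+3, 20+0) = 26
r[6] = max(3+26, 11+23, 13+14, 23+11, 20+3, 31+0) = 34
r[7] = max(3+34, 11+26, 13+23, …, 31+3, 42+0) = 42
r[8] = max(3+42, 11+34, 13+26, …, 42+3, 42+0) = 46
r[9] = max(3+46, 11+42, 13+34, …, 42+3, 26+0) = 53
r[10] = max(3+53, 11+46, 13+42, …, 26+3, 70+0) = 70
r[11] = max(3+70, 11+53, 13+46, …, 70+3, 50+0) = 73
Maximum revenue is $73.
Now minimize piece count subject to staying optimal: for each k, pieces[k] = 1 + min over i with p[i]+r[k−i]=r[k] of pieces[k−i].
pieces[8] = 2
pieces[9] = 2
pieces[10] = 1
pieces[11] = 2

2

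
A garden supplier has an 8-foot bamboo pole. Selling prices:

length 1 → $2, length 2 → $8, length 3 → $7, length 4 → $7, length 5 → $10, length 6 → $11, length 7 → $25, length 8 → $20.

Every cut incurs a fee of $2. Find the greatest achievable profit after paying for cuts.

Build v[k] bottom-up: v[k] = max over allowed piece i of (p[i] + v[k−i]) − 2 per cut.
v[1] = 2
v[2] = 8
v[3] = 8  (first piece 1, then v[2]=8)
v[4] = 14  (first piece 2, then v[2]=8)
v[5] = 14  (first piece 1, then v[4]=14)
v[6] = 20  (first piece 2, then v[4]=14)
v[7] = 25
v[8] = 26  (first piece 2, then v[6]=20)
One optimal plan: pieces 2 + 2 + 2 + 2 (3 cuts) → $32 − $6 = $26.

26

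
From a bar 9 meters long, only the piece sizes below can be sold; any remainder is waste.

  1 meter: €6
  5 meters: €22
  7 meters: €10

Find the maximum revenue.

54

Build r[k] bottom-up: r[k] = max over allowed piece i of (p[i] + r[k−i]).
r[1] = 6
r[2] = 12  (first piece 1, then r[1]=6)
r[3] = 18  (first piece 1, then r[2]=12)
r[4] = 24  (first piece 1, then r[3]=18)
r[5] = max(6+24, 22+0) = 30
r[6] = max(6+30, 22+6) = 36
r[7] = max(6+36, 22+12, 10+0) = 42
r[8] = max(6+42, 22+18, 10+6) = 48
r[9] = max(6+48, 22+24, 10+12) = 54
One optimal cutting: 1 + 1 + 1 + 1 + 1 + 1 + 1 + 1 + 1 → €54.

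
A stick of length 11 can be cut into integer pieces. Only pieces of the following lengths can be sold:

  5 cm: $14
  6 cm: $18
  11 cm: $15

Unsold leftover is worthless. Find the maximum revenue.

32

Consider every possible first cut. r[k] is the best of p[i]+r[k−i] over all sellable i≤k.
r[1] = 0
r[2] = 0
r[3] = 0
r[4] = 0
r[5] = 14
r[6] = max(14+0, 18+0) = 18
r[7] = max(14+0, 18+0) = 18
r[8] = max(14+0, 18+0) = 18
r[9] = max(14+0, 18+0) = 18
r[10] = max(14+14, 18+0) = 28
r[11] = max(14+18, 18+14, 15+0) = 32
One optimal cutting: 6 + 5 → $32.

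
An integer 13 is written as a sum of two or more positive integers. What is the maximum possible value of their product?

Define g[k] = max over 1≤i<k of i · max(k−i, g[k−i]); the inner max lets the remainder stay uncut if that's better.
g[2] = 1×max(1,0) = 1×1 = 1
g[3] = 1×max(2,1) = 1×2 = 2
g[4] = 2×max(2,1) = 2×2 = 4
g[5] = 2×max(3,2) = 2×3 = 6
g[6] = 3×max(3,2) = 3×3 = 9
g[7] = 2×max(5,6) = 2×6 = 12
g[8] = 2×max(6,9) = 2×9 = 18
g[9] = 3×max(6,9) = 3×9 = 27
g[10] = 2×max(8,18) = 2×18 = 36
g[11] = 2×max(9,27) = 2×27 = 54
g[12] = 3×max(9,27) = 3×27 = 81
g[13] = 2×max(11,54) = 2×54 = 108
One optimal split: 3 + 3 + 3 + 2 + 2; product 3×3×3×2×2 = 108.

108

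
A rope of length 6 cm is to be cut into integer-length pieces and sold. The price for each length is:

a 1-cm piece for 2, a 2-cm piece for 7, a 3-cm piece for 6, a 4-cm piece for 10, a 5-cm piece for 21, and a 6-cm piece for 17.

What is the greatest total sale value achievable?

Consider every possible first cut. best[k] is the best of p[i]+best[k−i] over all sellable i≤k.
best[1] = 2
best[2] = 7
best[3] = 9  (first piece 1, then best[2]=7)
best[4] = 14  (first piece 2, then best[2]=7)
best[5] = 21
best[6] = 23  (first piece 1, then best[5]=21)
One optimal cutting: 5 + 1 → 21 + 2 = 23.

23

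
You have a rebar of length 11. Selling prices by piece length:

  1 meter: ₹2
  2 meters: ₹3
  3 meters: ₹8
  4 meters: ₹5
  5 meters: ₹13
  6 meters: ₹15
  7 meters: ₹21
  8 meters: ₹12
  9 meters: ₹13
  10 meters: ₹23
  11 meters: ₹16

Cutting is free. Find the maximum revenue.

Consider every possible first cut. v[k] is the best of p[i]+v[k−i] over all sellable i≤k.
v[1] = 2
v[2] = max(2+2, 3+0) = 4
v[3] = max(2+4, 3+2, 8+0) = 8
v[4] = max(2+8, 3+4, 8+2, 5+0) = 10
v[5] = max(2+10, 3+8, 8+4, 5+2, 13+0) = 13
v[6] = max(2+13, 3+10, 8+8, 5+4, 13+2, 15+0) = 16
v[7] = max(2+16, 3+13, 8+10, …, 15+2, 21+0) = 21
v[8] = max(2+21, 3+16, 8+13, …, 21+2, 12+0) = 23
v[9] = max(2+23, 3+21, 8+16, …, 12+2, 13+0) = 25
v[10] = max(2+25, 3+23, 8+21, …, 13+2, 23+0) = 29
v[11] = max(2+29, 3+25, 8+23, …, 23+2, 16+0) = 31
One optimal cutting: 7 + 3 + 1 → ₹21 + ₹8 + ₹2 = ₹31.

31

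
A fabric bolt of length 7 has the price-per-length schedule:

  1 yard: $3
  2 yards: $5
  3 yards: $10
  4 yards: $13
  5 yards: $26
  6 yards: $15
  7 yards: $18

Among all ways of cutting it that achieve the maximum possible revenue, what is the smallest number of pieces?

3

Let r[k] be the best obtainable value from length k. For each k, try every first piece i and keep the best of price[i] + r[k−i].
r[1] = 3
r[2] = max(3+3, 5+0) = 6
r[3] = max(3+6, 5+3, 10+0) = 10
r[4] = max(3+10, 5+6, 10+3, 13+0) = 13
r[5] = max(3+13, 5+10, 10+6, 13+3, 26+0) = 26
r[6] = max(3+26, 5+13, 10+10, 13+6, 26+3, 15+0) = 29
r[7] = max(3+29, 5+26, 10+13, …, 15+3, 18+0) = 32
Maximum revenue is $32.
Now minimize piece count subject to staying optimal: for each k, pieces[k] = 1 + min over i with p[i]+r[k−i]=r[k] of pieces[k−i].
pieces[4] = 1
pieces[5] = 1
pieces[6] = 2
pieces[7] = 3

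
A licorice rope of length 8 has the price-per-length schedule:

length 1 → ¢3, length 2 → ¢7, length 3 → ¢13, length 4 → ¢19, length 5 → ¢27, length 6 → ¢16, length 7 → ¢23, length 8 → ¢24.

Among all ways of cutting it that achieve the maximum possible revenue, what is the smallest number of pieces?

2

Build r[k] bottom-up: r[k] = max over allowed piece i of (p[i] + r[k−i]).
r[1] = 3
r[2] = max(3+3, 7+0) = 7
r[3] = max(3+7, 7+3, 13+0) = 13
r[4] = max(3+13, 7+7, 13+3, 19+0) = 19
r[5] = max(3+19, 7+13, 13+7, 19+3, 27+0) = 27
r[6] = max(3+27, 7+19, 13+13, 19+7, 27+3, 16+0) = 30
r[7] = max(3+30, 7+27, 13+19, …, 16+3, 23+0) = 34
r[8] = max(3+34, 7+30, 13+27, …, 23+3, 24+0) = 40
Maximum revenue is ¢40.
Now minimize piece count subject to staying optimal: for each k, pieces[k] = 1 + min over i with p[i]+r[k−i]=r[k] of pieces[k−i].
pieces[5] = 1
pieces[6] = 2
pieces[7] = 2
pieces[8] = 2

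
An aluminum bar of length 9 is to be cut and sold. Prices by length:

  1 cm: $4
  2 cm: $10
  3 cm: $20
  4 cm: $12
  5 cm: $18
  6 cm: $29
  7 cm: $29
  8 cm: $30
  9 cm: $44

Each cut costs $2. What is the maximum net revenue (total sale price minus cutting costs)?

Consider every possible first cut. net[k] is the best of p[i]+net[k−i] over all sellable i≤k, charging 2 whenever i<k.
net[1] = 4
net[2] = 10
net[3] = 20
net[4] = 22  (first piece 1, then net[3]=20)
net[5] = 28  (first piece 2, then net[3]=20)
net[6] = 38  (first piece 3, then net[3]=20)
net[7] = 40  (first piece 1, then net[6]=38)
net[8] = 46  (first piece 2, then net[6]=38)
net[9] = 56  (first piece 3, then net[6]=38)
One optimal plan: pieces 3 + 3 + 3 (2 cuts) → $60 − $4 = $56.

56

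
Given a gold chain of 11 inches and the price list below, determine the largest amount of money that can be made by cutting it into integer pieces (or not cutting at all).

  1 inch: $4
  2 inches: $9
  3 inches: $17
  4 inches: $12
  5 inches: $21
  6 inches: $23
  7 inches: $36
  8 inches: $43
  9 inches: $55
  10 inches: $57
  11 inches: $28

Consider every possible first cut. best[k] is the best of p[i]+best[k−i] over all sellable i≤k.
best[1] = 4
best[2] = max(4+4, 9+0) = 9
best[3] = max(4+9, 9+4, 17+0) = 17
best[4] = max(4+17, 9+9, 17+4, 12+0) = 21
best[5] = max(4+21, 9+17, 17+9, 12+4, 21+0) = 26
best[6] = max(4+26, 9+21, 17+17, 12+9, 21+4, 23+0) = 34
best[7] = max(4+34, 9+26, 17+21, …, 23+4, 36+0) = 38
best[8] = max(4+38, 9+34, 17+26, …, 36+4, 43+0) = 43
best[9] = max(4+43, 9+38, 17+34, …, 43+4, 55+0) = 55
best[10] = max(4+55, 9+43, 17+38, …, 55+4, 57+0) = 59
best[11] = max(4+59, 9+55, 17+43, …, 57+4, 28+0) = 64
One optimal cutting: 9 + 2 → $55 + $9 = $64.

64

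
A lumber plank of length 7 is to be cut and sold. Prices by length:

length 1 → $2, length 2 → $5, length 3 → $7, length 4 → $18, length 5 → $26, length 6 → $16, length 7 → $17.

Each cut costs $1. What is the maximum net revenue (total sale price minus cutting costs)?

Consider every possible first cut. v[k] is the best of p[i]+v[k−i] over all sellable i≤k, charging 1 whenever i<k.
v[1] = 2
v[2] = 5
v[3] = 7
v[4] = 18
v[5] = 26
v[6] = 27  (first piece 1, then v[5]=26)
v[7] = 30  (first piece 2, then v[5]=26)
One optimal plan: pieces 5 + 2 (1 cut) → $31 − $1 = $30.

30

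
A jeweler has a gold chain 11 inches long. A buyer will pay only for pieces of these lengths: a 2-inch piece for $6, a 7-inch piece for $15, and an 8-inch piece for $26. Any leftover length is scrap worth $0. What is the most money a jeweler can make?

Build r[k] bottom-up: r[k] = max over allowed piece i of (p[i] + r[k−i]).
r[1] = 0
r[2] = 6
r[3] = 6
r[4] = 12  (first piece 2, then r[2]=6)
r[5] = 12
r[6] = 18  (first piece 2, then r[4]=12)
r[7] = max(6+12, 15+0) = 18
r[8] = max(6+18, 15+0, 26+0) = 26
r[9] = max(6+18, 15+6, 26+0) = 26
r[10] = max(6+26, 15+6, 26+6) = 32
r[11] = max(6+26, 15+12, 26+6) = 32
One optimal cutting: pieces 8 + 2 with 1 inch of scrap → $32.

32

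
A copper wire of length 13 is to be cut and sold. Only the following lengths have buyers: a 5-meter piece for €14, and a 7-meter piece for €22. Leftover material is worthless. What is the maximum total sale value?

36

Consider every possible first cut. best[k] is the best of p[i]+best[k−i] over all sellable i≤k.
best[1] = 0
best[2] = 0
best[3] = 0
best[4] = 0
best[5] = 14
best[6] = 14
best[7] = 22
best[8] = 22
best[9] = 22
best[10] = 28  (first piece 5, then best[5]=14)
best[11] = 28
best[12] = 36  (first piece 5, then best[7]=22)
best[13] = 36
One optimal cutting: pieces 7 + 5 with 1 meter of scrap → €36.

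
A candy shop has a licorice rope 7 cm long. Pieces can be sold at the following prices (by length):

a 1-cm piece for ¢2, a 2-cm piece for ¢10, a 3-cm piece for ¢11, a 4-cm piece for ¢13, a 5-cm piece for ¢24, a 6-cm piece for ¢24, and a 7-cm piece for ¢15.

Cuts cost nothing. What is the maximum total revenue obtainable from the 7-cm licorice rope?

34

Let v[k] be the best obtainable value from length k. For each k, try every first piece i and keep the best of price[i] + v[k−i].
v[1] = 2
v[2] = 10
v[3] = 12  (first piece 1, then v[2]=10)
v[4] = 20  (first piece 2, then v[2]=10)
v[5] = 24
v[6] = 30  (first piece 2, then v[4]=20)
v[7] = 34  (first piece 2, then v[5]=24)
One optimal cutting: 5 + 2 → ¢24 + ¢10 = ¢34.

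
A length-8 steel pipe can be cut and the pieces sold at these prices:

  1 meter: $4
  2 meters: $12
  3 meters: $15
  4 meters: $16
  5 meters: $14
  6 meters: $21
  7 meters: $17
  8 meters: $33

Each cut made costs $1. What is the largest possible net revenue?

Build r[k] bottom-up: r[k] = max over allowed piece i of (p[i] + r[k−i]) − 1 per cut.
r[1] = 4
r[2] = 12
r[3] = 15  (first piece 1, then r[2]=12)
r[4] = 23  (first piece 2, then r[2]=12)
r[5] = 26  (first piece 1, then r[4]=23)
r[6] = 34  (first piece 2, then r[4]=23)
r[7] = 37  (first piece 1, then r[6]=34)
r[8] = 45  (first piece 2, then r[6]=34)
One optimal plan: pieces 2 + 2 + 2 + 2 (3 cuts) → $48 − $3 = $45.

45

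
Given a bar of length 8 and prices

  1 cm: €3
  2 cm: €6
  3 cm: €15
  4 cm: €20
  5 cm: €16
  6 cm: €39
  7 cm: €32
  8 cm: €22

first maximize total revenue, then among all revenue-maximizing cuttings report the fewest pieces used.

Build r[k] bottom-up: r[k] = max over allowed piece i of (p[i] + r[k−i]).
r[1] = 3
r[2] = 6  (first piece 1, then r[1]=3)
r[3] = 15
r[4] = 20
r[5] = 23  (first piece 1, then r[4]=20)
r[6] = 39
r[7] = 42  (first piece 1, then r[6]=39)
r[8] = 45  (first piece 1, then r[7]=42)
Maximum revenue is €45.
Now minimize piece count subject to staying optimal: for each k, pieces[k] = 1 + min over i with p[i]+r[k−i]=r[k] of pieces[k−i].
pieces[5] = 2
pieces[6] = 1
pieces[7] = 2
pieces[8] = 2

2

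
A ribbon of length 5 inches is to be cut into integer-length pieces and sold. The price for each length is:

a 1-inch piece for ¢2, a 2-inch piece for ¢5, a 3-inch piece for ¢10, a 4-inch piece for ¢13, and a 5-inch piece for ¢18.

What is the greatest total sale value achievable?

Let best[k] be the best obtainable value from length k. For each k, try every first piece i and keep the best of price[i] + best[k−i].
best[1] = 2
best[2] = max(2+2, 5+0) = 5
best[3] = max(2+5, 5+2, 10+0) = 10
best[4] = max(2+10, 5+5, 10+2, 13+0) = 13
best[5] = max(2+13, 5+10, 10+5, 13+2, 18+0) = 18
Best is to sell the whole 5-inch piece uncut for ¢18.

18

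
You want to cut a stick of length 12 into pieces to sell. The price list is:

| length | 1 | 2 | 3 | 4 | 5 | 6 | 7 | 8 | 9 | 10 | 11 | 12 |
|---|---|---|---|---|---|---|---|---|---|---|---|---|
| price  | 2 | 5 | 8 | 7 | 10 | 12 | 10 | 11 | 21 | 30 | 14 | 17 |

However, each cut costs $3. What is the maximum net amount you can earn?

32

Build net[k] bottom-up: net[k] = max over allowed piece i of (p[i] + net[k−i]) − 3 per cut.
net[1] = 2
net[2] = max(2+2-3, 5+0) = 5
net[3] = max(2+5-3, 5+2-3, 8+0) = 8
net[4] = max(2+8-3, 5+5-3, 8+2-3, 7+0) = 7
net[5] = max(2+7-3, 5+8-3, 8+5-3, 7+2-3, 10+0) = 10
net[6] = max(2+10-3, 5+7-3, 8+8-3, 7+5-3, 10+2-3, 12+0) = 13
net[7] = max(2+13-3, 5+10-3, 8+7-3, …, 12+2-3, 10+0) = 12
net[8] = max(2+12-3, 5+13-3, 8+10-3, …, 10+2-3, 11+0) = 15
net[9] = max(2+15-3, 5+12-3, 8+13-3, …, 11+2-3, 21+0) = 21
net[10] = max(2+21-3, 5+15-3, 8+12-3, …, 21+2-3, 30+0) = 30
net[11] = max(2+30-3, 5+21-3, 8+15-3, …, 30+2-3, 14+0) = 29
net[12] = max(2+29-3, 5+30-3, 8+21-3, …, 14+2-3, 17+0) = 32
One optimal plan: pieces 10 + 2 (1 cut) → $35 − $3 = $32.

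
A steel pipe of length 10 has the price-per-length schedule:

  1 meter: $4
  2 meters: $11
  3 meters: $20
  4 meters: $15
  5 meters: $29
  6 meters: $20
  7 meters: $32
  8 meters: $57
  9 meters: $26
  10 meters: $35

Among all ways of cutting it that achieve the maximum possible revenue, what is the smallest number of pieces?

2

Build r[k] bottom-up: r[k] = max over allowed piece i of (p[i] + r[k−i]).
r[1] = 4
r[2] = max(4+4, 11+0) = 11
r[3] = max(4+11, 11+4, 20+0) = 20
r[4] = max(4+20, 11+11, 20+4, 15+0) = 24
r[5] = max(4+24, 11+20, 20+11, 15+4, 29+0) = 31
r[6] = max(4+31, 11+24, 20+20, 15+11, 29+4, 20+0) = 40
r[7] = max(4+40, 11+31, 20+24, …, 20+4, 32+0) = 44
r[8] = max(4+44, 11+40, 20+31, …, 32+4, 57+0) = 57
r[9] = max(4+57, 11+44, 20+40, …, 57+4, 26+0) = 61
r[10] = max(4+61, 11+57, 20+44, …, 26+4, 35+0) = 68
Maximum revenue is $68.
Now minimize piece count subject to staying optimal: for each k, pieces[k] = 1 + min over i with p[i]+r[k−i]=r[k] of pieces[k−i].
pieces[7] = 3
pieces[8] = 1
pieces[9] = 2
pieces[10] = 2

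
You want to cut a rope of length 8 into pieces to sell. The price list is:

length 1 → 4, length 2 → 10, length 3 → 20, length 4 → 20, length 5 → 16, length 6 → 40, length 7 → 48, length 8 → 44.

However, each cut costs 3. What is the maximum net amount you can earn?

49

Consider every possible first cut. net[k] is the best of p[i]+net[k−i] over all sellable i≤k, charging 3 whenever i<k.
net[1] = 4
net[2] = max(4+4-3, 10+0) = 10
net[3] = max(4+10-3, 10+4-3, 20+0) = 20
net[4] = max(4+20-3, 10+10-3, 20+4-3, 20+0) = 21
net[5] = max(4+21-3, 10+20-3, 20+10-3, 20+4-3, 16+0) = 27
net[6] = max(4+27-3, 10+21-3, 20+20-3, 20+10-3, 16+4-3, 40+0) = 40
net[7] = max(4+40-3, 10+27-3, 20+21-3, …, 40+4-3, 48+0) = 48
net[8] = max(4+48-3, 10+40-3, 20+27-3, …, 48+4-3, 44+0) = 49
One optimal plan: pieces 7 + 1 (1 cut) → 52 − 3 = 49.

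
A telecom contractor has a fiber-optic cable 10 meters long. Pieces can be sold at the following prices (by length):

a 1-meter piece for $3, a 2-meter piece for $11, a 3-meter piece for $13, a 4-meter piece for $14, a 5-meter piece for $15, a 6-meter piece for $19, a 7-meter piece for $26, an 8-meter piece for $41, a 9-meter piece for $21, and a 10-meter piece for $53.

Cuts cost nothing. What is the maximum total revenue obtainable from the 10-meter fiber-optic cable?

Build R[k] bottom-up: R[k] = max over allowed piece i of (p[i] + R[k−i]).
R[1] = 3
R[2] = max(3+3, 11+0) = 11
R[3] = max(3+11, 11+3, 13+0) = 14
R[4] = max(3+14, 11+11, 13+3, 14+0) = 22
R[5] = max(3+22, 11+14, 13+11, 14+3, 15+0) = 25
R[6] = max(3+25, 11+22, 13+14, 14+11, 15+3, 19+0) = 33
R[7] = max(3+33, 11+25, 13+22, …, 19+3, 26+0) = 36
R[8] = max(3+36, 11+33, 13+25, …, 26+3, 41+0) = 44
R[9] = max(3+44, 11+36, 13+33, …, 41+3, 21+0) = 47
R[10] = max(3+47, 11+44, 13+36, …, 21+3, 53+0) = 55
One optimal cutting: 2 + 2 + 2 + 2 + 2 → $11 + $11 + $11 + $11 + $11 = $55.

55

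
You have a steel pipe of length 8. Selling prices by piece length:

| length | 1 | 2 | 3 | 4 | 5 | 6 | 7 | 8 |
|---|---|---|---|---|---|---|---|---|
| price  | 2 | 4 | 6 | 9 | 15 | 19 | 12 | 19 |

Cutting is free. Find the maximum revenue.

23

Let R[k] be the best obtainable value from length k. For each k, try every first piece i and keep the best of price[i] + R[k−i].
R[1] = 2
R[2] = 4  (first piece 1, then R[1]=2)
R[3] = 6  (first piece 1, then R[2]=4)
R[4] = 9
R[5] = 15
R[6] = 19
R[7] = 21  (first piece 1, then R[6]=19)
R[8] = 23  (first piece 1, then R[7]=21)
One optimal cutting: 6 + 1 + 1 → $19 + $2 + $2 = $23.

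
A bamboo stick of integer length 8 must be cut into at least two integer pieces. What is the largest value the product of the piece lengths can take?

Define m[k] = max over 1≤i<k of i · max(k−i, m[k−i]); the inner max lets the remainder stay uncut if that's better.
m[2] = 1*max(1,0) = 1*1 = 1
m[3] = 1*max(2,1) = 1*2 = 2
m[4] = 2*max(2,1) = 2*2 = 4
m[5] = 2*max(3,2) = 2*3 = 6
m[6] = 3*max(3,2) = 3*3 = 9
m[7] = 2*max(5,6) = 2*6 = 12
m[8] = 2*max(6,9) = 2*9 = 18
One optimal split: 3 + 3 + 2; product 3*3*2 = 18.

18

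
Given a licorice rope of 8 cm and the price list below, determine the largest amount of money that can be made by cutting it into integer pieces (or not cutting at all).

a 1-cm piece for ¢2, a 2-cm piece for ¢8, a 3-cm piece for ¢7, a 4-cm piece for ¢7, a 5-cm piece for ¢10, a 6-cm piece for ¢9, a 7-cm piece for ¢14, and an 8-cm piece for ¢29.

32

Build v[k] bottom-up: v[k] = max over allowed piece i of (p[i] + v[k−i]).
v[1] = 2
v[2] = 8
v[3] = 10  (first piece 1, then v[2]=8)
v[4] = 16  (first piece 2, then v[2]=8)
v[5] = 18  (first piece 1, then v[4]=16)
v[6] = 24  (first piece 2, then v[4]=16)
v[7] = 26  (first piece 1, then v[6]=24)
v[8] = 32  (first piece 2, then v[6]=24)
One optimal cutting: 2 + 2 + 2 + 2 → ¢8 + ¢8 + ¢8 + ¢8 = ¢32.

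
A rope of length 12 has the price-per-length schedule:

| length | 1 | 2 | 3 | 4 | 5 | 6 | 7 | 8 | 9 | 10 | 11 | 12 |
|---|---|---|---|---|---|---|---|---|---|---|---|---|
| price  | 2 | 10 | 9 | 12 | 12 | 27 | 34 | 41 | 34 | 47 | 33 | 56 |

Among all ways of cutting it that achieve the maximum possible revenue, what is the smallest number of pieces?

3

Consider every possible first cut. r[k] is the best of p[i]+r[k−i] over all sellable i≤k.
r[1] = 2
r[2] = max(2+2, 10+0) = 10
r[3] = max(2+10, 10+2, 9+0) = 12
r[4] = max(2+12, 10+10, 9+2, 12+0) = 20
r[5] = max(2+20, 10+12, 9+10, 12+2, 12+0) = 22
r[6] = max(2+22, 10+20, 9+12, 12+10, 12+2, 27+0) = 30
r[7] = max(2+30, 10+22, 9+20, …, 27+2, 34+0) = 34
r[8] = max(2+34, 10+30, 9+22, …, 34+2, 41+0) = 41
r[9] = max(2+41, 10+34, 9+30, …, 41+2, 34+0) = 44
r[10] = max(2+44, 10+41, 9+34, …, 34+2, 47+0) = 51
r[11] = max(2+51, 10+44, 9+41, …, 47+2, 33+0) = 54
r[12] = max(2+54, 10+51, 9+44, …, 33+2, 56+0) = 61
Maximum revenue is 61.
Now minimize piece count subject to staying optimal: for each k, pieces[k] = 1 + min over i with p[i]+r[k−i]=r[k] of pieces[k−i].
pieces[9] = 2
pieces[10] = 2
pieces[11] = 3
pieces[12] = 3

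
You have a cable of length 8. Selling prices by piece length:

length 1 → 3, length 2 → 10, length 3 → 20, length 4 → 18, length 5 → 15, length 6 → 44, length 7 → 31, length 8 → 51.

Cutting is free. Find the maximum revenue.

54

Build R[k] bottom-up: R[k] = max over allowed piece i of (p[i] + R[k−i]).
R[1] = 3
R[2] = 10
R[3] = 20
R[4] = 23  (first piece 1, then R[3]=20)
R[5] = 30  (first piece 2, then R[3]=20)
R[6] = 44
R[7] = 47  (first piece 1, then R[6]=44)
R[8] = 54  (first piece 2, then R[6]=44)
One optimal cutting: 6 + 2 → 44 + 10 = 54.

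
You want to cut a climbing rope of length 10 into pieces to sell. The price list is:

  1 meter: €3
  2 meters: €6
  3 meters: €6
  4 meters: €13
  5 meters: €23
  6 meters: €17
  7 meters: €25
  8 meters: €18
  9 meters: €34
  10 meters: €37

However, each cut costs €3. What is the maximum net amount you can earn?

Build r[k] bottom-up: r[k] = max over allowed piece i of (p[i] + r[k−i]) − 3 per cut.
r[1] = 3
r[2] = max(3+3-3, 6+0) = 6
r[3] = max(3+6-3, 6+3-3, 6+0) = 6
r[4] = max(3+6-3, 6+6-3, 6+3-3, 13+0) = 13
r[5] = max(3+13-3, 6+6-3, 6+6-3, 13+3-3, 23+0) = 23
r[6] = max(3+23-3, 6+13-3, 6+6-3, 13+6-3, 23+3-3, 17+0) = 23
r[7] = max(3+23-3, 6+23-3, 6+13-3, …, 17+3-3, 25+0) = 26
r[8] = max(3+26-3, 6+23-3, 6+23-3, …, 25+3-3, 18+0) = 26
r[9] = max(3+26-3, 6+26-3, 6+23-3, …, 18+3-3, 34+0) = 34
r[10] = max(3+34-3, 6+26-3, 6+26-3, …, 34+3-3, 37+0) = 43
One optimal plan: pieces 5 + 5 (1 cut) → €46 − €3 = €43.

43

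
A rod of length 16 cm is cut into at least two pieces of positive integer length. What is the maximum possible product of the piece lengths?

324

Fill g[k] for k=2..16: at each k try every first piece i and multiply by the better of (k−i) uncut or g[k−i].
g[2] = 1·max(1,0) = 1·1 = 1
g[3] = 1·max(2,1) = 1·2 = 2
g[4] = 2·max(2,1) = 2·2 = 4
g[5] = 2·max(3,2) = 2·3 = 6
g[6] = 3·max(3,2) = 3·3 = 9
g[7] = 2·max(5,6) = 2·6 = 12
g[8] = 2·max(6,9) = 2·9 = 18
g[9] = 3·max(6,9) = 3·9 = 27
g[10] = 2·max(8,18) = 2·18 = 36
g[11] = 2·max(9,27) = 2·27 = 54
g[12] = 3·max(9,27) = 3·27 = 81
g[13] = 2·max(11,54) = 2·54 = 108
g[14] = 2·max(12,81) = 2·81 = 162
g[15] = 3·max(12,81) = 3·81 = 243
g[16] = 2·max(14,162) = 2·162 = 324
One optimal split: 3 + 3 + 3 + 3 + 2 + 2; product 3·3·3·3·2·2 = 324.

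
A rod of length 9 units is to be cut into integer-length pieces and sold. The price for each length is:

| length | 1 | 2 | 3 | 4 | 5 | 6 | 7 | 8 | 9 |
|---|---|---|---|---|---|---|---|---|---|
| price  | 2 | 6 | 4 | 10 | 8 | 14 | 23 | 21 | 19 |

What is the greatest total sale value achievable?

Consider every possible first cut. r[k] is the best of p[i]+r[k−i] over all sellable i≤k.
r[1] = 2
r[2] = 6
r[3] = 8  (first piece 1, then r[2]=6)
r[4] = 12  (first piece 2, then r[2]=6)
r[5] = 14  (first piece 1, then r[4]=12)
r[6] = 18  (first piece 2, then r[4]=12)
r[7] = 23
r[8] = 25  (first piece 1, then r[7]=23)
r[9] = 29  (first piece 2, then r[7]=23)
One optimal cutting: 7 + 2 → 23 + 6 = 29.

29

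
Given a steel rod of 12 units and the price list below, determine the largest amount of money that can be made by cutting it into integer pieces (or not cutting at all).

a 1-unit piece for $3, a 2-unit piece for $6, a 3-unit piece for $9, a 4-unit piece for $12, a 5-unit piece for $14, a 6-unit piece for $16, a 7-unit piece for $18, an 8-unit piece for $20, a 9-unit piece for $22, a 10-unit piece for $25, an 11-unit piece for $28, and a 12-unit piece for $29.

36

Let v[k] be the best obtainable value from length k. For each k, try every first piece i and keep the best of price[i] + v[k−i].
v[1] = 3
v[2] = max(3+3, 6+0) = 6
v[3] = max(3+6, 6+3, 9+0) = 9
v[4] = max(3+9, 6+6, 9+3, 12+0) = 12
v[5] = max(3+12, 6+9, 9+6, 12+3, 14+0) = 15
v[6] = max(3+15, 6+12, 9+9, 12+6, 14+3, 16+0) = 18
v[7] = max(3+18, 6+15, 9+12, …, 16+3, 18+0) = 21
v[8] = max(3+21, 6+18, 9+15, …, 18+3, 20+0) = 24
v[9] = max(3+24, 6+21, 9+18, …, 20+3, 22+0) = 27
v[10] = max(3+27, 6+24, 9+21, …, 22+3, 25+0) = 30
v[11] = max(3+30, 6+27, 9+24, …, 25+3, 28+0) = 33
v[12] = max(3+33, 6+30, 9+27, …, 28+3, 29+0) = 36
One optimal cutting: 1 + 1 + 1 + 1 + 1 + 1 + 1 + 1 + 1 + 1 + 1 + 1 → $3 + $3 + $3 + $3 + $3 + $3 + $3 + $3 + $3 + $3 + $3 + $3 = $36.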